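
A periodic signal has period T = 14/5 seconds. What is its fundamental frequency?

The fundamental frequency is the reciprocal of the period.
f = 1/T = 1/(14/5) = 5/14 Hz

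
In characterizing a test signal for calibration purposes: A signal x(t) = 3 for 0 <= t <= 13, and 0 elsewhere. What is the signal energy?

Energy = integral of |x(t)|^2 dt over the signal duration
= 3^2 * 13 = 9 * 13 = 117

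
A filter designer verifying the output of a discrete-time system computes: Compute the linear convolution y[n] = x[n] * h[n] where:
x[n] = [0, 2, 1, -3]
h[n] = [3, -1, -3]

y[n] = sum_k x[k]*h[n-k]. Output length = len(x) + len(h) - 1 = 4 + 3 - 1 = 6.
y[0] = 0*3 = 0
y[1] = 2*3 + 0*-1 = 6
y[2] = 1*3 + 2*-1 + 0*-3 = 1
y[3] = -3*3 + 1*-1 + 2*-3 = -16
y[4] = -3*-1 + 1*-3 = 0
y[5] = -3*-3 = 9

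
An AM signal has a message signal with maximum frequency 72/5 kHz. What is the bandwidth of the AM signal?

In AM (double-sideband), the bandwidth is twice the message frequency.
BW = 2 * f_m = 2 * 72/5 kHz = 144/5 kHz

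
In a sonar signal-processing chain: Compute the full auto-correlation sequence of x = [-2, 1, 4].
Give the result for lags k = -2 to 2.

r_xx[k] = sum_m x[m]*x[m+k], indexed from 0, for k = -2 to 2:
  r_xx[-2] = x[2]*x[0] = -8
  r_xx[-1] = x[1]*x[0] + x[2]*x[1] = 2
  r_xx[0] = x[0]*x[0] + x[1]*x[1] + x[2]*x[2] = 21
  r_xx[1] = x[0]*x[1] + x[1]*x[2] = 2
  r_xx[2] = x[0]*x[2] = -8
r_xx = [-8, 2, 21, 2, -8]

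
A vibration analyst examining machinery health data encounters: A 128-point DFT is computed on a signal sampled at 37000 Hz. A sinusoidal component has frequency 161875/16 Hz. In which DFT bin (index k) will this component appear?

DFT frequency resolution = f_s/N = 37000/128 = 4625/16 Hz
Bin index k = f_signal / resolution = 161875/16 / 4625/16 = 35
The signal frequency 161875/16 Hz falls in DFT bin k = 35.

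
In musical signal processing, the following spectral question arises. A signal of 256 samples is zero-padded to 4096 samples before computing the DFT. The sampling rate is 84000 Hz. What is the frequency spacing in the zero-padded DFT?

Original DFT: N = 256, resolution = f_s/N = 84000/256 = 2625/8 Hz
Zero-padded DFT: N = 4096, resolution = f_s/N = 84000/4096 = 2625/128 Hz
Zero-padding interpolates the spectrum (finer frequency grid)
but does NOT improve the true spectral resolution (ability to resolve close frequencies).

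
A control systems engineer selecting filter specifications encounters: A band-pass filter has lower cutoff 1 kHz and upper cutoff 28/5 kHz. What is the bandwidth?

Bandwidth = f_high - f_low
= 28/5 kHz - 1 kHz = 23/5 kHz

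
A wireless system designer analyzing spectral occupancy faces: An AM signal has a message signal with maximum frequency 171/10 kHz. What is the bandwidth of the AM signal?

In AM (double-sideband), the bandwidth is twice the message frequency.
BW = 2 * f_m = 2 * 171/10 kHz = 171/5 kHz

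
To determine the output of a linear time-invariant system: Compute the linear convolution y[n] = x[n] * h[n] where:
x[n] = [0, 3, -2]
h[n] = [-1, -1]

y[n] = sum_k x[k]*h[n-k]. Output length = len(x) + len(h) - 1 = 3 + 2 - 1 = 4.
y[0] = 0*-1 = 0
y[1] = 3*-1 + 0*-1 = -3
y[2] = -2*-1 + 3*-1 = -1
y[3] = -2*-1 = 2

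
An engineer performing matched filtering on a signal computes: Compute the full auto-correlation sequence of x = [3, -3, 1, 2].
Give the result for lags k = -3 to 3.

r_xx[k] = sum_m x[m]*x[m+k], indexed from 0, for k = -3 to 3:
  r_xx[-3] = x[3]*x[0] = 6
  r_xx[-2] = x[2]*x[0] + x[3]*x[1] = -3
  r_xx[-1] = x[1]*x[0] + x[2]*x[1] + x[3]*x[2] = -10
  r_xx[0] = x[0]*x[0] + x[1]*x[1] + x[2]*x[2] + x[3]*x[3] = 23
  r_xx[1] = x[0]*x[1] + x[1]*x[2] + x[2]*x[3] = -10
  r_xx[2] = x[0]*x[2] + x[1]*x[3] = -3
  r_xx[3] = x[0]*x[3] = 6
r_xx = [6, -3, -10, 23, -10, -3, 6]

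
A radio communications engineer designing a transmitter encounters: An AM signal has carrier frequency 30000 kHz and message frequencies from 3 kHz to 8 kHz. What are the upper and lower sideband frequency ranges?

Upper sideband (USB) = fc + [fm_low, fm_high] = 30000 + [3, 8] = [30003, 30008] kHz
Lower sideband (LSB) = fc - [fm_high, fm_low] = 30000 - [8, 3] = [29992, 29997] kHz
Total occupied spectrum: 29992 kHz to 30008 kHz (plus carrier at 30000 kHz)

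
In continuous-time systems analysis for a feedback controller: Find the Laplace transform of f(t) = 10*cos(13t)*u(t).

Standard pair: cos(wt)*u(t) <-> s/(s^2+w^2)
With w = 13: L{10*cos(13t)*u(t)} = 10s/(s^2+169)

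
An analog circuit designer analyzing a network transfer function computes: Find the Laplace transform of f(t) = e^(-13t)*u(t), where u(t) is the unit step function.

Standard Laplace transform pair:
e^(-at)*u(t) <-> 1/(s+a)
With a = 13: L{e^(-13t)*u(t)} = 1/(s+13), ROC: Re(s) > -13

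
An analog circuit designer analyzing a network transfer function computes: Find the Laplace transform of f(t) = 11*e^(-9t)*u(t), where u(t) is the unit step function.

Standard Laplace transform pair:
e^(-at)*u(t) <-> 1/(s+a)
With a = 9: L{11*e^(-9t)*u(t)} = 11/(s+9), ROC: Re(s) > -9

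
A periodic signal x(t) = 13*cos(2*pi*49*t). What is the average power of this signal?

Average power of A*cos(wt) is A^2/2.
P = 13^2 / 2 = 169/2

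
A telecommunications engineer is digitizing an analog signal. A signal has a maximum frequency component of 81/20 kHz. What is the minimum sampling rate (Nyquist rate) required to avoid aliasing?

By the Nyquist-Shannon sampling theorem,
the minimum sampling rate (Nyquist rate) must be at least 2 * f_max.
Nyquist rate = 2 * 81/20 kHz = 81/10 kHz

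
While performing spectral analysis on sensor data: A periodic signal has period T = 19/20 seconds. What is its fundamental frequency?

The fundamental frequency is the reciprocal of the period.
f = 1/T = 1/(19/20) = 20/19 Hz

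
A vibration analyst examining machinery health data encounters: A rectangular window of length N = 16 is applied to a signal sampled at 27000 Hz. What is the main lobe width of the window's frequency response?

For a rectangular window of length N,
the main lobe width in frequency is 2*f_s/N.
= 2*27000/16 = 3375 Hz
This determines the minimum frequency separation for resolving two sinusoids.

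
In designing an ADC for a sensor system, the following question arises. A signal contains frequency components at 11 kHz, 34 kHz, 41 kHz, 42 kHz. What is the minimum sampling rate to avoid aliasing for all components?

The highest frequency component is f_max = 42 kHz.
Nyquist rate = 2 * f_max = 2 * 42 kHz = 84 kHz.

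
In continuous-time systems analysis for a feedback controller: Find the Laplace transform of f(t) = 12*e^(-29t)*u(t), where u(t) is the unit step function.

Standard Laplace transform pair:
e^(-at)*u(t) <-> 1/(s+a)
With a = 29: L{12*e^(-29t)*u(t)} = 12/(s+29), ROC: Re(s) > -29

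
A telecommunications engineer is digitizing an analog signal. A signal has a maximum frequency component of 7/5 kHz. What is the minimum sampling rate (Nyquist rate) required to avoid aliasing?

By the Nyquist-Shannon sampling theorem,
the minimum sampling rate (Nyquist rate) must be at least 2 * f_max.
Nyquist rate = 2 * 7/5 kHz = 14/5 kHz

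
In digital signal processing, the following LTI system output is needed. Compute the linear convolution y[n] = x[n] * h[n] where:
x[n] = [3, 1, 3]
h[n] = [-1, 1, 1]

y[n] = sum_k x[k]*h[n-k]. Output length = len(x) + len(h) - 1 = 3 + 3 - 1 = 5.
y[0] = 3*-1 = -3
y[1] = 1*-1 + 3*1 = 2
y[2] = 3*-1 + 1*1 + 3*1 = 1
y[3] = 3*1 + 1*1 = 4
y[4] = 3*1 = 3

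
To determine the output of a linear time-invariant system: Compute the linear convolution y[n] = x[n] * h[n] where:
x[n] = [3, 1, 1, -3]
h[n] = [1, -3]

y[n] = sum_k x[k]*h[n-k]. Output length = len(x) + len(h) - 1 = 4 + 2 - 1 = 5.
y[0] = 3*1 = 3
y[1] = 1*1 + 3*-3 = -8
y[2] = 1*1 + 1*-3 = -2
y[3] = -3*1 + 1*-3 = -6
y[4] = -3*-3 = 9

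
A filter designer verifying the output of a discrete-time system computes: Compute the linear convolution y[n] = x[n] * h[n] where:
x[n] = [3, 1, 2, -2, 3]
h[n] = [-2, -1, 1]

y[n] = sum_k x[k]*h[n-k]. Output length = len(x) + len(h) - 1 = 5 + 3 - 1 = 7.
y[0] = 3*-2 = -6
y[1] = 1*-2 + 3*-1 = -5
y[2] = 2*-2 + 1*-1 + 3*1 = -2
y[3] = -2*-2 + 2*-1 + 1*1 = 3
y[4] = 3*-2 + -2*-1 + 2*1 = -2
y[5] = 3*-1 + -2*1 = -5
y[6] = 3*1 = 3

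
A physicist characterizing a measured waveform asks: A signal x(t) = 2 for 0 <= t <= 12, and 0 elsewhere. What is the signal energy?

Energy = integral of |x(t)|^2 dt over the signal duration
= 2^2 * 12 = 4 * 12 = 48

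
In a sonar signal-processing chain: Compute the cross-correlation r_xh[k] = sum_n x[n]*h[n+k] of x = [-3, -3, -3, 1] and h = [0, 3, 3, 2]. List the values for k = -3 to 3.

Both sequences indexed from 0 and zero outside their support.
Lags with overlap: k = -3 to 3.
  r_xh[-3] = x[3]*h[0] = 0
  r_xh[-2] = x[2]*h[0] + x[3]*h[1] = 3
  r_xh[-1] = x[1]*h[0] + x[2]*h[1] + x[3]*h[2] = -6
  r_xh[0] = x[0]*h[0] + x[1]*h[1] + x[2]*h[2] + x[3]*h[3] = -16
  r_xh[1] = x[0]*h[1] + x[1]*h[2] + x[2]*h[3] = -24
  r_xh[2] = x[0]*h[2] + x[1]*h[3] = -15
  r_xh[3] = x[0]*h[3] = -6
r_xh = [0, 3, -6, -16, -24, -15, -6] (for k = -3, ..., 3)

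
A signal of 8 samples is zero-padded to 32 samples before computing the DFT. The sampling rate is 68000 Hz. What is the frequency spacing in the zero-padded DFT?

Original DFT: N = 8, resolution = f_s/N = 68000/8 = 8500 Hz
Zero-padded DFT: N = 32, resolution = f_s/N = 68000/32 = 2125 Hz
Zero-padding interpolates the spectrum (finer frequency grid)
but does NOT improve the true spectral resolution (ability to resolve close frequencies).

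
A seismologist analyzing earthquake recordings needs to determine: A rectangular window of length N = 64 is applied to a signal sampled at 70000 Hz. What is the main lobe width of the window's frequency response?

For a rectangular window of length N,
the main lobe width in frequency is 2*f_s/N.
= 2*70000/64 = 4375/2 Hz
This determines the minimum frequency separation for resolving two sinusoids.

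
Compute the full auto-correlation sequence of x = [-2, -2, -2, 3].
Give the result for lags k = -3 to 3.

r_xx[k] = sum_m x[m]*x[m+k], indexed from 0, for k = -3 to 3:
  r_xx[-3] = x[3]*x[0] = -6
  r_xx[-2] = x[2]*x[0] + x[3]*x[1] = -2
  r_xx[-1] = x[1]*x[0] + x[2]*x[1] + x[3]*x[2] = 2
  r_xx[0] = x[0]*x[0] + x[1]*x[1] + x[2]*x[2] + x[3]*x[3] = 21
  r_xx[1] = x[0]*x[1] + x[1]*x[2] + x[2]*x[3] = 2
  r_xx[2] = x[0]*x[2] + x[1]*x[3] = -2
  r_xx[3] = x[0]*x[3] = -6
r_xx = [-6, -2, 2, 21, 2, -2, -6]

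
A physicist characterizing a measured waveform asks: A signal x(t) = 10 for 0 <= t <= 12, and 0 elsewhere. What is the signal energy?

Energy = integral of |x(t)|^2 dt over the signal duration
= 10^2 * 12 = 100 * 12 = 1200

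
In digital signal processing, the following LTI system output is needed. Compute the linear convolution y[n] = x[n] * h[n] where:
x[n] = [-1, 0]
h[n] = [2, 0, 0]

y[n] = sum_k x[k]*h[n-k]. Output length = len(x) + len(h) - 1 = 2 + 3 - 1 = 4.
y[0] = -1*2 = -2
y[1] = 0*2 + -1*0 = 0
y[2] = 0*0 + -1*0 = 0
y[3] = 0*0 = 0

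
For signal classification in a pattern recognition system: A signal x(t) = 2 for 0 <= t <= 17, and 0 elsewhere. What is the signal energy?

Energy = integral of |x(t)|^2 dt over the signal duration
= 2^2 * 17 = 4 * 17 = 68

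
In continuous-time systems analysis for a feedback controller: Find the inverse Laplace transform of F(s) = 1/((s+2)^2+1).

Standard pair: w/((s+a)^2+w^2) <-> e^(-at)*sin(wt)*u(t)
With a=2, w=1: f(t) = e^(-2t)*sin(t)*u(t)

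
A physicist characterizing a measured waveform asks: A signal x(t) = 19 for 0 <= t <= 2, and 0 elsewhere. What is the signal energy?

Energy = integral of |x(t)|^2 dt over the signal duration
= 19^2 * 2 = 361 * 2 = 722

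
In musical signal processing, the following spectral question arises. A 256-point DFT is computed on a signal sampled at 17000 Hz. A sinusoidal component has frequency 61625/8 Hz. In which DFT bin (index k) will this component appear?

DFT frequency resolution = f_s/N = 17000/256 = 2125/32 Hz
Bin index k = f_signal / resolution = 61625/8 / 2125/32 = 116
The signal frequency 61625/8 Hz falls in DFT bin k = 116.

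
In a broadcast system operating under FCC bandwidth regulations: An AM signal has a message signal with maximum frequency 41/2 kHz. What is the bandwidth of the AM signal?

In AM (double-sideband), the bandwidth is twice the message frequency.
BW = 2 * f_m = 2 * 41/2 kHz = 41 kHz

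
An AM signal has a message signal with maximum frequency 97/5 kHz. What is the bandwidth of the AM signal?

In AM (double-sideband), the bandwidth is twice the message frequency.
BW = 2 * f_m = 2 * 97/5 kHz = 194/5 kHz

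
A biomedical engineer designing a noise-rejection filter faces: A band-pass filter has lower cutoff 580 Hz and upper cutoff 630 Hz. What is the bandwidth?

Bandwidth = f_high - f_low
= 630 Hz - 580 Hz = 50 Hz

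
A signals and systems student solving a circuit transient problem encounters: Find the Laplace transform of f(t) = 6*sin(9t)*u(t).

Standard pair: sin(wt)*u(t) <-> w/(s^2+w^2)
With w = 9: L{6*sin(9t)*u(t)} = 54/(s^2+81)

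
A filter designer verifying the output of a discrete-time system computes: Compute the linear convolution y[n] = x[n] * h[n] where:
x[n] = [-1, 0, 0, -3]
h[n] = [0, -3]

y[n] = sum_k x[k]*h[n-k]. Output length = len(x) + len(h) - 1 = 4 + 2 - 1 = 5.
y[0] = -1*0 = 0
y[1] = 0*0 + -1*-3 = 3
y[2] = 0*0 + 0*-3 = 0
y[3] = -3*0 + 0*-3 = 0
y[4] = -3*-3 = 9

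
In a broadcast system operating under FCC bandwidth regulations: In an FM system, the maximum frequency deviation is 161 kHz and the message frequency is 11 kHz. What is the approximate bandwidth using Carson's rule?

Carson's rule: BW = 2*(delta_f + f_m)
= 2*(161 + 11) kHz = 344 kHz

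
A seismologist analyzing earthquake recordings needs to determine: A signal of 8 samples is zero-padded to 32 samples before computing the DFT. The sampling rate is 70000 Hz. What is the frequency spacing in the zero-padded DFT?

Original DFT: N = 8, resolution = f_s/N = 70000/8 = 8750 Hz
Zero-padded DFT: N = 32, resolution = f_s/N = 70000/32 = 4375/2 Hz
Zero-padding interpolates the spectrum (finer frequency grid)
but does NOT improve the true spectral resolution (ability to resolve close frequencies).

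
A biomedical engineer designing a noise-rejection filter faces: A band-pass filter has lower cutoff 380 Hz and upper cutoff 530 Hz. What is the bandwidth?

Bandwidth = f_high - f_low
= 530 Hz - 380 Hz = 150 Hz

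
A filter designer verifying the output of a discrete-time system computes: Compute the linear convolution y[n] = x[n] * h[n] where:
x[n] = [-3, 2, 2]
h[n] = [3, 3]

y[n] = sum_k x[k]*h[n-k]. Output length = len(x) + len(h) - 1 = 3 + 2 - 1 = 4.
y[0] = -3*3 = -9
y[1] = 2*3 + -3*3 = -3
y[2] = 2*3 + 2*3 = 12
y[3] = 2*3 = 6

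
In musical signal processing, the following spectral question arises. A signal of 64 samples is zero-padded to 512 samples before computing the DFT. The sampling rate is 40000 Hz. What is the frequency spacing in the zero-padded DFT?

Original DFT: N = 64, resolution = f_s/N = 40000/64 = 625 Hz
Zero-padded DFT: N = 512, resolution = f_s/N = 40000/512 = 625/8 Hz
Zero-padding interpolates the spectrum (finer frequency grid)
but does NOT improve the true spectral resolution (ability to resolve close frequencies).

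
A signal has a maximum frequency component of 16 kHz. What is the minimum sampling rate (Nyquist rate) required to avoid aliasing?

By the Nyquist-Shannon sampling theorem,
the minimum sampling rate (Nyquist rate) must be at least 2 * f_max.
Nyquist rate = 2 * 16 kHz = 32 kHz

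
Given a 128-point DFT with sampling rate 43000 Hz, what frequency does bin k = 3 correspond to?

The frequency of DFT bin k is: f_k = k * f_s / N
f_3 = 3 * 43000 / 128 = 16125/16 Hz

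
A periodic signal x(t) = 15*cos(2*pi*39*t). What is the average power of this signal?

Average power of A*cos(wt) is A^2/2.
P = 15^2 / 2 = 225/2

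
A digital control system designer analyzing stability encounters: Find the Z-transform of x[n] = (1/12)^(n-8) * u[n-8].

Time-shifting property: if X(z) = Z{x[n]}, then Z{x[n-d]} = z^(-d) * X(z)
X(z) = z/(z - 1/12) for x[n] = (1/12)^n * u[n]
Z{x[n-8]} = z^(-8) * z/(z - 1/12) = z^(-7)/(z - 1/12)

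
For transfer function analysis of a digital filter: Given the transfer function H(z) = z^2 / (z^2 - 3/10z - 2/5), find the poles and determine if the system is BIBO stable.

Poles are roots of the denominator: z^2 - 3/10z - 2/5 = 0.
Quadratic formula: z = [-(-3/10) +/- sqrt((-3/10)^2 - 4*(-2/5))] / 2
Discriminant = 9/100 + 8/5 = 169/100; sqrt = 13/10.
z = (3/10 +/- 13/10) / 2 => z = 4/5 or z = -1/2.
|p1| = 1/2, |p2| = 4/5.
For BIBO stability, all poles must lie inside the unit circle (|p| < 1).
System is STABLE since both |p| < 1.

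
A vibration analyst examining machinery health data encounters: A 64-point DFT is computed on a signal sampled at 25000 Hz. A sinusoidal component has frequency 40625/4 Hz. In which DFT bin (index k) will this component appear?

DFT frequency resolution = f_s/N = 25000/64 = 3125/8 Hz
Bin index k = f_signal / resolution = 40625/4 / 3125/8 = 26
The signal frequency 40625/4 Hz falls in DFT bin k = 26.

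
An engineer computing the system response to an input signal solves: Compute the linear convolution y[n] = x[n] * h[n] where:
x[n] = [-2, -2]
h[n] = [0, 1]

y[n] = sum_k x[k]*h[n-k]. Output length = len(x) + len(h) - 1 = 2 + 2 - 1 = 3.
y[0] = -2*0 = 0
y[1] = -2*0 + -2*1 = -2
y[2] = -2*1 = -2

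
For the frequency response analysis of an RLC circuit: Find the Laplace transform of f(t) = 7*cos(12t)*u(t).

Standard pair: cos(wt)*u(t) <-> s/(s^2+w^2)
With w = 12: L{7*cos(12t)*u(t)} = 7s/(s^2+144)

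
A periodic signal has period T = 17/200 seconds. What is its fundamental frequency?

The fundamental frequency is the reciprocal of the period.
f = 1/T = 1/(17/200) = 200/17 Hz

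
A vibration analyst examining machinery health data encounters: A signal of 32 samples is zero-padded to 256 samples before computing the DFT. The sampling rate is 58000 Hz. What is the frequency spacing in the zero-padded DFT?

Original DFT: N = 32, resolution = f_s/N = 58000/32 = 3625/2 Hz
Zero-padded DFT: N = 256, resolution = f_s/N = 58000/256 = 3625/16 Hz
Zero-padding interpolates the spectrum (finer frequency grid)
but does NOT improve the true spectral resolution (ability to resolve close frequencies).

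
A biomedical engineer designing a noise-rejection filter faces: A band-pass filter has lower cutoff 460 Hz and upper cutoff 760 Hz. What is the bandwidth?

Bandwidth = f_high - f_low
= 760 Hz - 460 Hz = 300 Hz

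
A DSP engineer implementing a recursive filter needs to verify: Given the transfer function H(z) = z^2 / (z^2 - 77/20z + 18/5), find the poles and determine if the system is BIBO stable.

Poles are roots of the denominator: z^2 - 77/20z + 18/5 = 0.
Quadratic formula: z = [-(-77/20) +/- sqrt((-77/20)^2 - 4*(18/5))] / 2
Discriminant = 5929/400 - 72/5 = 169/400; sqrt = 13/20.
z = (77/20 +/- 13/20) / 2 => z = 9/4 or z = 8/5.
|p1| = 8/5, |p2| = 9/4.
For BIBO stability, all poles must lie inside the unit circle (|p| < 1).
System is UNSTABLE since at least one |p| >= 1.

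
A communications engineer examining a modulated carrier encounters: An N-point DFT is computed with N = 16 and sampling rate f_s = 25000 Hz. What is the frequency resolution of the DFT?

DFT frequency resolution = f_s / N
= 25000 / 16 = 3125/2 Hz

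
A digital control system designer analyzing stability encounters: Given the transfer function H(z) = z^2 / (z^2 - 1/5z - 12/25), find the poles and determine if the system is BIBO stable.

Poles are roots of the denominator: z^2 - 1/5z - 12/25 = 0.
Quadratic formula: z = [-(-1/5) +/- sqrt((-1/5)^2 - 4*(-12/25))] / 2
Discriminant = 1/25 + 48/25 = 49/25; sqrt = 7/5.
z = (1/5 +/- 7/5) / 2 => z = 4/5 or z = -3/5.
|p1| = 4/5, |p2| = 3/5.
For BIBO stability, all poles must lie inside the unit circle (|p| < 1).
System is STABLE since both |p| < 1.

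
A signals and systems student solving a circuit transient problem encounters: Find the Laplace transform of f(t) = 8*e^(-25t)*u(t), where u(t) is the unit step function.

Standard Laplace transform pair:
e^(-at)*u(t) <-> 1/(s+a)
With a = 25: L{8*e^(-25t)*u(t)} = 8/(s+25), ROC: Re(s) > -25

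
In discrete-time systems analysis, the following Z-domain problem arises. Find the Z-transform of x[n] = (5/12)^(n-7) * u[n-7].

Time-shifting property: if X(z) = Z{x[n]}, then Z{x[n-d]} = z^(-d) * X(z)
X(z) = z/(z - 5/12) for x[n] = (5/12)^n * u[n]
Z{x[n-7]} = z^(-7) * z/(z - 5/12) = z^(-6)/(z - 5/12)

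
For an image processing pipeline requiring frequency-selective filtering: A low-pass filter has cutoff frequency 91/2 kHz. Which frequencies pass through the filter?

A low-pass filter passes all frequencies below the cutoff frequency 91/2 kHz and attenuates higher frequencies.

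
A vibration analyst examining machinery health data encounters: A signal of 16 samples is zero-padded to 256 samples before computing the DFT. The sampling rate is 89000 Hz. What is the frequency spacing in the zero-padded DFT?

Original DFT: N = 16, resolution = f_s/N = 89000/16 = 11125/2 Hz
Zero-padded DFT: N = 256, resolution = f_s/N = 89000/256 = 11125/32 Hz
Zero-padding interpolates the spectrum (finer frequency grid)
but does NOT improve the true spectral resolution (ability to resolve close frequencies).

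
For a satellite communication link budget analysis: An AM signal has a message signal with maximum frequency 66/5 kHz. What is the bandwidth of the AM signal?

In AM (double-sideband), the bandwidth is twice the message frequency.
BW = 2 * f_m = 2 * 66/5 kHz = 132/5 kHz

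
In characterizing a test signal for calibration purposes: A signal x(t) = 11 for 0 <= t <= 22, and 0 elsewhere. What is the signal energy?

Energy = integral of |x(t)|^2 dt over the signal duration
= 11^2 * 22 = 121 * 22 = 2662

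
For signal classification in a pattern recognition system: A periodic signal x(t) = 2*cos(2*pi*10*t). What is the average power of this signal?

Average power of A*cos(wt) is A^2/2.
P = 2^2 / 2 = 4/2 = 2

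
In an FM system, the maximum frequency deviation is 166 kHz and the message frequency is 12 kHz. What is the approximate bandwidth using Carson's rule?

Carson's rule: BW = 2*(delta_f + f_m)
= 2*(166 + 12) kHz = 356 kHz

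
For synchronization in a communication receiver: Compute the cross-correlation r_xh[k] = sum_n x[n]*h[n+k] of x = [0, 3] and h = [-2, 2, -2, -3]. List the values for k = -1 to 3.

Both sequences indexed from 0 and zero outside their support.
Lags with overlap: k = -1 to 3.
  r_xh[-1] = x[1]*h[0] = -6
  r_xh[0] = x[0]*h[0] + x[1]*h[1] = 6
  r_xh[1] = x[0]*h[1] + x[1]*h[2] = -6
  r_xh[2] = x[0]*h[2] + x[1]*h[3] = -9
  r_xh[3] = x[0]*h[3] = 0
r_xh = [-6, 6, -6, -9, 0] (for k = -1, ..., 3)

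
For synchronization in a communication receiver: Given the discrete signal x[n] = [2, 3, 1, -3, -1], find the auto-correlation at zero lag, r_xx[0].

The auto-correlation at zero lag r_xx[0] equals the signal energy.
r_xx[0] = sum of x[n]^2 = 2^2 + 3^2 + 1^2 + (-3)^2 + (-1)^2
= 4 + 9 + 1 + 9 + 1 = 24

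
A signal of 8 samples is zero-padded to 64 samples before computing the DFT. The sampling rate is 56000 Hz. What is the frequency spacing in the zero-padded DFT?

Original DFT: N = 8, resolution = f_s/N = 56000/8 = 7000 Hz
Zero-padded DFT: N = 64, resolution = f_s/N = 56000/64 = 875 Hz
Zero-padding interpolates the spectrum (finer frequency grid)
but does NOT improve the true spectral resolution (ability to resolve close frequencies).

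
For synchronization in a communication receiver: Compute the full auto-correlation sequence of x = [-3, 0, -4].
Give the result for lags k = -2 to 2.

r_xx[k] = sum_m x[m]*x[m+k], indexed from 0, for k = -2 to 2:
  r_xx[-2] = x[2]*x[0] = 12
  r_xx[-1] = x[1]*x[0] + x[2]*x[1] = 0
  r_xx[0] = x[0]*x[0] + x[1]*x[1] + x[2]*x[2] = 25
  r_xx[1] = x[0]*x[1] + x[1]*x[2] = 0
  r_xx[2] = x[0]*x[2] = 12
r_xx = [12, 0, 25, 0, 12]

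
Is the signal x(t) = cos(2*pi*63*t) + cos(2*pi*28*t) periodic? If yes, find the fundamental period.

f1 = 63 Hz, f2 = 28 Hz
Period T1 = 1/63, T2 = 1/28
Ratio T1/T2 = 28/63, which is rational.
The signal is periodic with fundamental period T = 1/GCD(63,28) = 1/7 s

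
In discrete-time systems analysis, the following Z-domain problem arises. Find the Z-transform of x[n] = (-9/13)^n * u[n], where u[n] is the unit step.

The Z-transform of a^n * u[n] is z/(z-a) for |z| > |a|.
Here a = -9/13, so X(z) = z/(z - (-9/13)) = 13z/(13z + 9)
ROC: |z| > 9/13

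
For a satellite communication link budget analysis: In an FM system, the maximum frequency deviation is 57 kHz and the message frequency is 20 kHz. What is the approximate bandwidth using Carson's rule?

Carson's rule: BW = 2*(delta_f + f_m)
= 2*(57 + 20) kHz = 154 kHz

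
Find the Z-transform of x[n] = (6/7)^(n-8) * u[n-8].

Time-shifting property: if X(z) = Z{x[n]}, then Z{x[n-d]} = z^(-d) * X(z)
X(z) = z/(z - 6/7) for x[n] = (6/7)^n * u[n]
Z{x[n-8]} = z^(-8) * z/(z - 6/7) = z^(-7)/(z - 6/7)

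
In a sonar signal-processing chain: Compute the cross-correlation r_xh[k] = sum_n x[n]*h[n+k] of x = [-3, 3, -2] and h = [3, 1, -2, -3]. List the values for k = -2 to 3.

Both sequences indexed from 0 and zero outside their support.
Lags with overlap: k = -2 to 3.
  r_xh[-2] = x[2]*h[0] = -6
  r_xh[-1] = x[1]*h[0] + x[2]*h[1] = 7
  r_xh[0] = x[0]*h[0] + x[1]*h[1] + x[2]*h[2] = -2
  r_xh[1] = x[0]*h[1] + x[1]*h[2] + x[2]*h[3] = -3
  r_xh[2] = x[0]*h[2] + x[1]*h[3] = -3
  r_xh[3] = x[0]*h[3] = 9
r_xh = [-6, 7, -2, -3, -3, 9] (for k = -2, ..., 3)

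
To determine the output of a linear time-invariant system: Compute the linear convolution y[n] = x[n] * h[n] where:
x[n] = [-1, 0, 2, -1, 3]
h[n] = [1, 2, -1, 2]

y[n] = sum_k x[k]*h[n-k]. Output length = len(x) + len(h) - 1 = 5 + 4 - 1 = 8.
y[0] = -1*1 = -1
y[1] = 0*1 + -1*2 = -2
y[2] = 2*1 + 0*2 + -1*-1 = 3
y[3] = -1*1 + 2*2 + 0*-1 + -1*2 = 1
y[4] = 3*1 + -1*2 + 2*-1 + 0*2 = -1
y[5] = 3*2 + -1*-1 + 2*2 = 11
y[6] = 3*-1 + -1*2 = -5
y[7] = 3*2 = 6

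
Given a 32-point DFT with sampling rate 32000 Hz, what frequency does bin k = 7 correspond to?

The frequency of DFT bin k is: f_k = k * f_s / N
f_7 = 7 * 32000 / 32 = 7000 Hz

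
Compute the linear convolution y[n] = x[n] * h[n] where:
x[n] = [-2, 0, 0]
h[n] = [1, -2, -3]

y[n] = sum_k x[k]*h[n-k]. Output length = len(x) + len(h) - 1 = 3 + 3 - 1 = 5.
y[0] = -2*1 = -2
y[1] = 0*1 + -2*-2 = 4
y[2] = 0*1 + 0*-2 + -2*-3 = 6
y[3] = 0*-2 + 0*-3 = 0
y[4] = 0*-3 = 0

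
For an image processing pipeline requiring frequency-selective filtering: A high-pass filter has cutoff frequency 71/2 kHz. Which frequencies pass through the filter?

A high-pass filter passes all frequencies above the cutoff frequency 71/2 kHz and attenuates lower frequencies.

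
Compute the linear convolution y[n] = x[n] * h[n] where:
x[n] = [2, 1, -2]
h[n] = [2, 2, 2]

y[n] = sum_k x[k]*h[n-k]. Output length = len(x) + len(h) - 1 = 3 + 3 - 1 = 5.
y[0] = 2*2 = 4
y[1] = 1*2 + 2*2 = 6
y[2] = -2*2 + 1*2 + 2*2 = 2
y[3] = -2*2 + 1*2 = -2
y[4] = -2*2 = -4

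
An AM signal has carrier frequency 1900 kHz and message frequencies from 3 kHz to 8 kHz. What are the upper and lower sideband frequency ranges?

Upper sideband (USB) = fc + [fm_low, fm_high] = 1900 + [3, 8] = [1903, 1908] kHz
Lower sideband (LSB) = fc - [fm_high, fm_low] = 1900 - [8, 3] = [1892, 1897] kHz
Total occupied spectrum: 1892 kHz to 1908 kHz (plus carrier at 1900 kHz)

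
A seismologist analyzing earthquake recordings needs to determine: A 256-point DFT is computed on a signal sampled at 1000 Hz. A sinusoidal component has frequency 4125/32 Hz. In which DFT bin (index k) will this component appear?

DFT frequency resolution = f_s/N = 1000/256 = 125/32 Hz
Bin index k = f_signal / resolution = 4125/32 / 125/32 = 33
The signal frequency 4125/32 Hz falls in DFT bin k = 33.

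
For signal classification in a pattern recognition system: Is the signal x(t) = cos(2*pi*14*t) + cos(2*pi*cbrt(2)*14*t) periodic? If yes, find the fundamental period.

f1 = 14 Hz, f2 = 14*cbrt(2) Hz
Ratio f2/f1 = cbrt(2), which is irrational.
Since the frequency ratio is irrational, no common period exists.
The signal is not periodic.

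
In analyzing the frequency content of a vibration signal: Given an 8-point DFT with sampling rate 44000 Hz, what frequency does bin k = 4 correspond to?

The frequency of DFT bin k is: f_k = k * f_s / N
f_4 = 4 * 44000 / 8 = 22000 Hz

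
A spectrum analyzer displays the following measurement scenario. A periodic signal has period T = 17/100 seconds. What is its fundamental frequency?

The fundamental frequency is the reciprocal of the period.
f = 1/T = 1/(17/100) = 100/17 Hz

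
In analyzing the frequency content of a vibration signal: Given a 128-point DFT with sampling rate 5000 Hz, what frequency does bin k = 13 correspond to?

The frequency of DFT bin k is: f_k = k * f_s / N
f_13 = 13 * 5000 / 128 = 8125/16 Hz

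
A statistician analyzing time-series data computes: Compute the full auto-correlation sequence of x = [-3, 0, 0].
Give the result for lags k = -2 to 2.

r_xx[k] = sum_m x[m]*x[m+k], indexed from 0, for k = -2 to 2:
  r_xx[-2] = x[2]*x[0] = 0
  r_xx[-1] = x[1]*x[0] + x[2]*x[1] = 0
  r_xx[0] = x[0]*x[0] + x[1]*x[1] + x[2]*x[2] = 9
  r_xx[1] = x[0]*x[1] + x[1]*x[2] = 0
  r_xx[2] = x[0]*x[2] = 0
r_xx = [0, 0, 9, 0, 0]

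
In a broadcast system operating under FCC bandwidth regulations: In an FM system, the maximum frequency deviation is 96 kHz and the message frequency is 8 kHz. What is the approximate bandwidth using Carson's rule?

Carson's rule: BW = 2*(delta_f + f_m)
= 2*(96 + 8) kHz = 208 kHz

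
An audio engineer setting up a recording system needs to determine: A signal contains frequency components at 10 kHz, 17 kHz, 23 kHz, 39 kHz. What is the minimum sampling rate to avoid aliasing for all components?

The highest frequency component is f_max = 39 kHz.
Nyquist rate = 2 * f_max = 2 * 39 kHz = 78 kHz.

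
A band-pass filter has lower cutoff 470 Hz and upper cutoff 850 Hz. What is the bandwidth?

Bandwidth = f_high - f_low
= 850 Hz - 470 Hz = 380 Hz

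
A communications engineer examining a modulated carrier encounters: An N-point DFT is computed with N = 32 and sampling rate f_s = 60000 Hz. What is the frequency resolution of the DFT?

DFT frequency resolution = f_s / N
= 60000 / 32 = 1875 Hz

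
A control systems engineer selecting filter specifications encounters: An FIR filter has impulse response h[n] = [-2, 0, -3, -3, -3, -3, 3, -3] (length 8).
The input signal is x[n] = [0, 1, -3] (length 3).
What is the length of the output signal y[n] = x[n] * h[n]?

For linear convolution, the output length is:
len(y) = len(x) + len(h) - 1 = 3 + 8 - 1 = 10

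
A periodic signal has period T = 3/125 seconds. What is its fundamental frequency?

The fundamental frequency is the reciprocal of the period.
f = 1/T = 1/(3/125) = 125/3 Hz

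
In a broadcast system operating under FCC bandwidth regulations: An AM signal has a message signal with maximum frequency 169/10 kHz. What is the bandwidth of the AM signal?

In AM (double-sideband), the bandwidth is twice the message frequency.
BW = 2 * f_m = 2 * 169/10 kHz = 169/5 kHz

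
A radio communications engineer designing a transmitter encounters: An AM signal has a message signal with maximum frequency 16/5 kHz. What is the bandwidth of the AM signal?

In AM (double-sideband), the bandwidth is twice the message frequency.
BW = 2 * f_m = 2 * 16/5 kHz = 32/5 kHz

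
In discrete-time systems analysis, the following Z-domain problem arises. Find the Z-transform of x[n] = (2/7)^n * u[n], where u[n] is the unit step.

The Z-transform of a^n * u[n] is z/(z-a) for |z| > |a|.
Here a = 2/7, so X(z) = z/(z - (2/7)) = 7z/(7z - 2)
ROC: |z| > 2/7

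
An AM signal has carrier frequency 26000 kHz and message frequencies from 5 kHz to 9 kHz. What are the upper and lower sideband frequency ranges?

Upper sideband (USB) = fc + [fm_low, fm_high] = 26000 + [5, 9] = [26005, 26009] kHz
Lower sideband (LSB) = fc - [fm_high, fm_low] = 26000 - [9, 5] = [25991, 25995] kHz
Total occupied spectrum: 25991 kHz to 26009 kHz (plus carrier at 26000 kHz)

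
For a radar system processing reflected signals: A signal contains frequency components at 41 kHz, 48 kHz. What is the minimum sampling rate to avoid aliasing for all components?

The highest frequency component is f_max = 48 kHz.
Nyquist rate = 2 * f_max = 2 * 48 kHz = 96 kHz.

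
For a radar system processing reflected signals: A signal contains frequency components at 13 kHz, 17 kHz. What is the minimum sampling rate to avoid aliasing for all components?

The highest frequency component is f_max = 17 kHz.
Nyquist rate = 2 * f_max = 2 * 17 kHz = 34 kHz.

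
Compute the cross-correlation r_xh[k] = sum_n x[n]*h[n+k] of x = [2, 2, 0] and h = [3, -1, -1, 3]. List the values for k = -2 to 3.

Both sequences indexed from 0 and zero outside their support.
Lags with overlap: k = -2 to 3.
  r_xh[-2] = x[2]*h[0] = 0
  r_xh[-1] = x[1]*h[0] + x[2]*h[1] = 6
  r_xh[0] = x[0]*h[0] + x[1]*h[1] + x[2]*h[2] = 4
  r_xh[1] = x[0]*h[1] + x[1]*h[2] + x[2]*h[3] = -4
  r_xh[2] = x[0]*h[2] + x[1]*h[3] = 4
  r_xh[3] = x[0]*h[3] = 6
r_xh = [0, 6, 4, -4, 4, 6] (for k = -2, ..., 3)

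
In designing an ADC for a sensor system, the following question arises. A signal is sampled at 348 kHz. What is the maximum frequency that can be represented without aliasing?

The maximum frequency that can be represented without aliasing
is the Nyquist frequency: f_max = f_s / 2 = 348 kHz / 2 = 174 kHz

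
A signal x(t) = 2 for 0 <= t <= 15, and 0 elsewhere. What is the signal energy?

Energy = integral of |x(t)|^2 dt over the signal duration
= 2^2 * 15 = 4 * 15 = 60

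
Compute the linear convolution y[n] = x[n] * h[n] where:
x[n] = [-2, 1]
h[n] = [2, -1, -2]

y[n] = sum_k x[k]*h[n-k]. Output length = len(x) + len(h) - 1 = 2 + 3 - 1 = 4.
y[0] = -2*2 = -4
y[1] = 1*2 + -2*-1 = 4
y[2] = 1*-1 + -2*-2 = 3
y[3] = 1*-2 = -2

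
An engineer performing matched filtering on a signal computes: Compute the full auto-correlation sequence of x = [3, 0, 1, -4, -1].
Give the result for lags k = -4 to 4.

r_xx[k] = sum_m x[m]*x[m+k], indexed from 0, for k = -4 to 4:
  r_xx[-4] = x[4]*x[0] = -3
  r_xx[-3] = x[3]*x[0] + x[4]*x[1] = -12
  r_xx[-2] = x[2]*x[0] + x[3]*x[1] + x[4]*x[2] = 2
  r_xx[-1] = x[1]*x[0] + x[2]*x[1] + x[3]*x[2] + x[4]*x[3] = 0
  r_xx[0] = x[0]*x[0] + x[1]*x[1] + x[2]*x[2] + x[3]*x[3] + x[4]*x[4] = 27
  r_xx[1] = x[0]*x[1] + x[1]*x[2] + x[2]*x[3] + x[3]*x[4] = 0
  r_xx[2] = x[0]*x[2] + x[1]*x[3] + x[2]*x[4] = 2
  r_xx[3] = x[0]*x[3] + x[1]*x[4] = -12
  r_xx[4] = x[0]*x[4] = -3
r_xx = [-3, -12, 2, 0, 27, 0, 2, -12, -3]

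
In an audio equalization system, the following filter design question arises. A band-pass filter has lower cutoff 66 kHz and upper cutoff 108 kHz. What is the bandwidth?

Bandwidth = f_high - f_low
= 108 kHz - 66 kHz = 42 kHz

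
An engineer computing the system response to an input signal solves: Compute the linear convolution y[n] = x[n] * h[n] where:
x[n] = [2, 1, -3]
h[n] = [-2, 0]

y[n] = sum_k x[k]*h[n-k]. Output length = len(x) + len(h) - 1 = 3 + 2 - 1 = 4.
y[0] = 2*-2 = -4
y[1] = 1*-2 + 2*0 = -2
y[2] = -3*-2 + 1*0 = 6
y[3] = -3*0 = 0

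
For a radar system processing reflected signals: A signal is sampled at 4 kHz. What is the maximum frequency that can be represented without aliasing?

The maximum frequency that can be represented without aliasing
is the Nyquist frequency: f_max = f_s / 2 = 4 kHz / 2 = 2 kHz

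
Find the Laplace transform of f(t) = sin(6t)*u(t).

Standard pair: sin(wt)*u(t) <-> w/(s^2+w^2)
With w = 6: L{sin(6t)*u(t)} = 6/(s^2+36)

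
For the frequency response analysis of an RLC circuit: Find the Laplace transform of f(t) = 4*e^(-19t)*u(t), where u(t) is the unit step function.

Standard Laplace transform pair:
e^(-at)*u(t) <-> 1/(s+a)
With a = 19: L{4*e^(-19t)*u(t)} = 4/(s+19), ROC: Re(s) > -19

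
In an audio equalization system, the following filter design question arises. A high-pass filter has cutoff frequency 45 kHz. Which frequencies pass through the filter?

A high-pass filter passes all frequencies above the cutoff frequency 45 kHz and attenuates lower frequencies.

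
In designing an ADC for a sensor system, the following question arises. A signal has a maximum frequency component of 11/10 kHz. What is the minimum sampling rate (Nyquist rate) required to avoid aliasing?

By the Nyquist-Shannon sampling theorem,
the minimum sampling rate (Nyquist rate) must be at least 2 * f_max.
Nyquist rate = 2 * 11/10 kHz = 11/5 kHz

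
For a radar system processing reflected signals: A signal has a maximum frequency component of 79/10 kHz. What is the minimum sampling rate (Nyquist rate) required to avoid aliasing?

By the Nyquist-Shannon sampling theorem,
the minimum sampling rate (Nyquist rate) must be at least 2 * f_max.
Nyquist rate = 2 * 79/10 kHz = 79/5 kHz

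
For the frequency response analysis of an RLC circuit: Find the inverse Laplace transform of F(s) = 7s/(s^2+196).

Standard pair: s/(s^2+w^2) <-> cos(wt)*u(t)
With k=7, w=14: f(t) = 7*cos(14t)*u(t)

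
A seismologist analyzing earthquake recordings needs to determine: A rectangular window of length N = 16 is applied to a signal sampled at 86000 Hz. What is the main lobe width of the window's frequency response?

For a rectangular window of length N,
the main lobe width in frequency is 2*f_s/N.
= 2*86000/16 = 10750 Hz
This determines the minimum frequency separation for resolving two sinusoids.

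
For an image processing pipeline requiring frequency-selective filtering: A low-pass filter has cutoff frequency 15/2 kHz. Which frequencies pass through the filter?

A low-pass filter passes all frequencies below the cutoff frequency 15/2 kHz and attenuates higher frequencies.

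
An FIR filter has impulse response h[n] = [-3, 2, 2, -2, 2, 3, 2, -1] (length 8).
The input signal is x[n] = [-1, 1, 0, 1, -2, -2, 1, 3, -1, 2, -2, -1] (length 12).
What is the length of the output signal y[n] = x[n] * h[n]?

For linear convolution, the output length is:
len(y) = len(x) + len(h) - 1 = 12 + 8 - 1 = 19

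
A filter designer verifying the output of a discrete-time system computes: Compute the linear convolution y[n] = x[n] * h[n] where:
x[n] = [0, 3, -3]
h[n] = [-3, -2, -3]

y[n] = sum_k x[k]*h[n-k]. Output length = len(x) + len(h) - 1 = 3 + 3 - 1 = 5.
y[0] = 0*-3 = 0
y[1] = 3*-3 + 0*-2 = -9
y[2] = -3*-3 + 3*-2 + 0*-3 = 3
y[3] = -3*-2 + 3*-3 = -3
y[4] = -3*-3 = 9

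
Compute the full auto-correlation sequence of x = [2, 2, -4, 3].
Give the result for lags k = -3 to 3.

r_xx[k] = sum_m x[m]*x[m+k], indexed from 0, for k = -3 to 3:
  r_xx[-3] = x[3]*x[0] = 6
  r_xx[-2] = x[2]*x[0] + x[3]*x[1] = -2
  r_xx[-1] = x[1]*x[0] + x[2]*x[1] + x[3]*x[2] = -16
  r_xx[0] = x[0]*x[0] + x[1]*x[1] + x[2]*x[2] + x[3]*x[3] = 33
  r_xx[1] = x[0]*x[1] + x[1]*x[2] + x[2]*x[3] = -16
  r_xx[2] = x[0]*x[2] + x[1]*x[3] = -2
  r_xx[3] = x[0]*x[3] = 6
r_xx = [6, -2, -16, 33, -16, -2, 6]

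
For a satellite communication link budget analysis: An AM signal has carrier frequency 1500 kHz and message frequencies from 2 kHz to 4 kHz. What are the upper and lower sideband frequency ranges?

Upper sideband (USB) = fc + [fm_low, fm_high] = 1500 + [2, 4] = [1502, 1504] kHz
Lower sideband (LSB) = fc - [fm_high, fm_low] = 1500 - [4, 2] = [1496, 1498] kHz
Total occupied spectrum: 1496 kHz to 1504 kHz (plus carrier at 1500 kHz)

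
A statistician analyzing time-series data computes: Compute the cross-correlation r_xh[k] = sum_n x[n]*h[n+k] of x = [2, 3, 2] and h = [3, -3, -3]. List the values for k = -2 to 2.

Both sequences indexed from 0 and zero outside their support.
Lags with overlap: k = -2 to 2.
  r_xh[-2] = x[2]*h[0] = 6
  r_xh[-1] = x[1]*h[0] + x[2]*h[1] = 3
  r_xh[0] = x[0]*h[0] + x[1]*h[1] + x[2]*h[2] = -9
  r_xh[1] = x[0]*h[1] + x[1]*h[2] = -15
  r_xh[2] = x[0]*h[2] = -6
r_xh = [6, 3, -9, -15, -6] (for k = -2, ..., 2)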